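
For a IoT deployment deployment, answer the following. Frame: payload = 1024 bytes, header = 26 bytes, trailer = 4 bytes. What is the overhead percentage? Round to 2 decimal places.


Given: payload = 1024 B, header = 26 B, trailer = 4 B
Overhead bytes = header + trailer = 26 + 4 = 30
Total frame = payload + overhead = 1024 + 30 = 1054
Overhead % = 30 / 1054 * 100 = 2.8463% -> 2.85% (2 dp)

2.85


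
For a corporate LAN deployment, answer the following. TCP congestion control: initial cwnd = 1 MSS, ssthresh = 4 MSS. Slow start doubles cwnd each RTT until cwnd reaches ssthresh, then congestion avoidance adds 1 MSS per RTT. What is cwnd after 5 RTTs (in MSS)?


RTT 0: cwnd = 1 MSS (initial)
RTT 1: cwnd = 2 MSS (slow start, doubled)
RTT 2: cwnd = 4 MSS (slow start, doubled)
RTT 3: cwnd = 5 MSS (congestion avoidance, +1)
RTT 4: cwnd = 6 MSS (congestion avoidance, +1)
RTT 5: cwnd = 7 MSS (congestion avoidance, +1)

7


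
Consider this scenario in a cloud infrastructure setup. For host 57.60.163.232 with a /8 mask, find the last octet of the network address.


Given: IP = 57.60.163.232, prefix = /8
Subnet mask = 255.0.0.0
Last octet of IP: 232
Last octet of mask: 0
Network last octet = 232 AND 0 = 0

0


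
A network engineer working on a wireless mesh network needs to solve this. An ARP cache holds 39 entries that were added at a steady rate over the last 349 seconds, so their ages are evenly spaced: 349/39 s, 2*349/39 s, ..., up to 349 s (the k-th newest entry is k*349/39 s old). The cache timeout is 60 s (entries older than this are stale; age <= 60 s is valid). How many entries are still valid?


Ages are k * 349/39 s for k = 1..39 (spacing = 8.9487 s).
Entry k is valid iff k * 349/39 <= 60 iff k <= 39 * 60 / 349 = 6.7049
n_valid = floor(6.7049) = 6
(n_stale = 39 - 6 = 33)

6


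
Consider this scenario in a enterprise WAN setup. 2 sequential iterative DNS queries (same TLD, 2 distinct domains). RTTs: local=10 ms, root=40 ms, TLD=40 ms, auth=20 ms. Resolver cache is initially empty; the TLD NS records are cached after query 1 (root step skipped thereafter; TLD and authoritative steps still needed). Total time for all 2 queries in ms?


Lookup 1 (cold cache): local + root + TLD + auth = 10 + 40 + 40 + 20 = 110 ms
Lookups 2..2 (TLD NS cached -> skip root; new domain -> still ask TLD and auth): local + TLD + auth = 10 + 40 + 20 = 70 ms each
Remaining 1 lookups: 1 * 70 = 70 ms
Total = 110 + 70 = 180 ms

180


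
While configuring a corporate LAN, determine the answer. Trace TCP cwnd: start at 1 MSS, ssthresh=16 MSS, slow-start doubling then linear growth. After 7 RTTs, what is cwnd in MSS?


RTT 0: cwnd = 1 MSS (initial)
RTT 1: cwnd = 2 MSS (slow start, doubled)
RTT 2: cwnd = 4 MSS (slow start, doubled)
RTT 3: cwnd = 8 MSS (slow start, doubled)
RTT 4: cwnd = 16 MSS (slow start, doubled)
RTT 5: cwnd = 17 MSS (congestion avoidance, +1)
RTT 6: cwnd = 18 MSS (congestion avoidance, +1)
RTT 7: cwnd = 19 MSS (congestion avoidance, +1)

19


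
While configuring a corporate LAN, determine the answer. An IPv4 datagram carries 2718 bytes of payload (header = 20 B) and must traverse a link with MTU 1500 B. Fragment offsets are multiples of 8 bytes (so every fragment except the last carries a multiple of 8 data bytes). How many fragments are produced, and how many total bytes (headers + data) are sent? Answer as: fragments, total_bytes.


Max data per non-final fragment = floor((MTU - header)/8)*8 = floor((1500 - 20)/8)*8 = floor(1480/8)*8 = 1480 B
Final fragment needs no 8-byte alignment: it can carry up to MTU - header = 1480 B
Non-final fragments needed = ceil((payload - 1480) / 1480) = ceil(1238/1480) = ceil(0.8365) = 1
Number of fragments = 1 + 1 = 2
Fragment sizes (data): 1 * 1480 B + 1238 B (last, 1238 <= 1480 OK)
Total bytes sent = payload + n_frags * header = 2718 + 2*20 = 2718 + 40 = 2758 B

2, 2758


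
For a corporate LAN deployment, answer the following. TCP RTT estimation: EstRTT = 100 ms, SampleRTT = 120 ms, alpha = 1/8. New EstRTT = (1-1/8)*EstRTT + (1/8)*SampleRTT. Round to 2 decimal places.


Given: EstRTT = 100 ms, SampleRTT = 120 ms, alpha = 1/8
New EstRTT = (1 - alpha) * EstRTT + alpha * SampleRTT
(7/8) * 100 = 87.5
(1/8) * 120 = 15
New EstRTT = 87.5 + 15 = 102.5 ms -> 102.50 ms (2 dp)

102.50


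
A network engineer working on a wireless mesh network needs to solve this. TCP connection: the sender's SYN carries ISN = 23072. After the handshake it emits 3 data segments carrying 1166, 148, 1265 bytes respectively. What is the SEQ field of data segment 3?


The SYN occupies sequence number ISN = 23072, so the first data byte is ISN + 1 = 23073.
SEQ of data segment i = (ISN + 1) + sum of payload sizes of segments 1..i-1.
Segment 1: SEQ = 23073, payload = 1166 bytes
Segment 2: SEQ = 24239, payload = 148 bytes
Segment 3: SEQ = 24387, payload = 1265 bytes
SEQ of segment 3 = 23073 + 1166 + 148 = 24387

24387


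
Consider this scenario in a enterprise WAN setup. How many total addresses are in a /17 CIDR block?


Given: CIDR prefix /17
Host bits = 32 - 17 = 15
Total addresses = 2^15 = 32768

32768


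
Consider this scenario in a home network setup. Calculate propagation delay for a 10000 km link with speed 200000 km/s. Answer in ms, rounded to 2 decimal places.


Given: distance = 10000 km, speed = 200000 km/s
Delay = distance / speed = 10000 / 200000 seconds
Delay in ms = 10000 * 1000 / 200000
Delay = 50.0000 ms
Rounded to 2 dp = 50.00 ms

50.00


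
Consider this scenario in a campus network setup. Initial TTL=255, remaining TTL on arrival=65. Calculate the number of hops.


Given: initial TTL = 255, received TTL = 65
Hops = initial TTL - received TTL
Hops = 255 - 65 = 190

190


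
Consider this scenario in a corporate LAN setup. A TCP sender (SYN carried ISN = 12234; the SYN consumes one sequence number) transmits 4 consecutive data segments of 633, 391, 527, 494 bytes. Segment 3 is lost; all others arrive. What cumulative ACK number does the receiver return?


SYN uses sequence number 12234; first data byte = ISN + 1 = 12235.
Segment 1: SEQ = 12235, len = 633 B, covers [12235, 12867]
Segment 2: SEQ = 12868, len = 391 B, covers [12868, 13258]
Segment 3: SEQ = 13259, len = 527 B, covers [13259, 13785] [LOST]
Segment 4: SEQ = 13786, len = 494 B, covers [13786, 14279]
In-order data received: bytes [12235, 13258] (segments 1..2).
Segment 3 missing -> gap begins at byte 13259; later segments buffered out of order.
Cumulative ACK = next expected in-order byte = 12235 + 633 + 391 = 13259

13259


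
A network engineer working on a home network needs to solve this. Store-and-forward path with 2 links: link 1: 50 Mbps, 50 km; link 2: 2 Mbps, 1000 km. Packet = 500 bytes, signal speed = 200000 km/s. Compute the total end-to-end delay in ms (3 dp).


Packet = 500 bytes = 4000 bits. Store-and-forward: sum (t_trans + t_prop) per link.
Link 1: t_trans = 4000/(50*10^6) s = 0.0800 ms; t_prop = 50/200000 s = 0.2500 ms; subtotal = 0.3300 ms
Link 2: t_trans = 4000/(2*10^6) s = 2.0000 ms; t_prop = 1000/200000 s = 5.0000 ms; subtotal = 7.0000 ms
End-to-end = 0.3300 + 7.0000 = 7.3300 ms -> 7.330 ms (3 dp)

7.330


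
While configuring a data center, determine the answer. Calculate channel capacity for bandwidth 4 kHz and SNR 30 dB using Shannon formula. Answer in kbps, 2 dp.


Given: B = 4 kHz, SNR = 30 dB
SNR linear = 10^(30/10) = 1000
1 + SNR = 1001
log2(1001) = 9.9672262588
C = 4 * 1000 * 9.9672262588 = 39868.9050 bps
C = 39.868905 kbps -> 39.87 kbps (2 dp)

39.87


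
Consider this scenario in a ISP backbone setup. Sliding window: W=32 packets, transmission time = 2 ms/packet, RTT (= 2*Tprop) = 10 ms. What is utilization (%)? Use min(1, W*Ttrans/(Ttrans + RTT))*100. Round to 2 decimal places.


Given: W = 32, Ttrans = 2 ms, RTT = 10 ms (= 2 * Tprop, Tprop = 5 ms)
Cycle time = Ttrans + RTT = 2 + 10 = 12 ms (first packet sent until its ACK returns)
W * Ttrans = 32 * 2 = 64 ms of sending per cycle
W * Ttrans / (Ttrans + RTT) = 64 / 12 = 5.333333
U = min(1, 5.333333) = 1.000000
U% = 100.00%

100.00


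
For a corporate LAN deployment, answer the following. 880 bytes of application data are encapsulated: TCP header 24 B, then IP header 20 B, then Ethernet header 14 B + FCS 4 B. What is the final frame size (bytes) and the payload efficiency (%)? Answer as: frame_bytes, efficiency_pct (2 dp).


TCP segment = 880 + 24 = 904 B
IP packet = 904 + 20 = 924 B
Ethernet frame = 924 + 14 + 4 = 942 B
Efficiency = app / frame = 880 / 942 = 0.934183 = 93.4183% -> 93.42% (2 dp)

942, 93.42


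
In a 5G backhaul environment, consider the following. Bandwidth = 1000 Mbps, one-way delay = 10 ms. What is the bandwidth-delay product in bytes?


Given: bandwidth = 1000 Mbps, delay = 10 ms
BDP in bits = 1000 * 10^6 * 10 / 1000
BDP in bits = 10000000
BDP in bytes = 10000000 / 8 = 1250000

1250000


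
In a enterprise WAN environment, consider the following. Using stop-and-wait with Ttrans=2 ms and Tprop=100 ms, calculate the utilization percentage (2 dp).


Given: Ttrans = 2 ms, Tprop = 100 ms
RTT = 2 * Tprop = 2 * 100 = 200 ms
U = Ttrans / (Ttrans + RTT)
U = 2 / (2 + 200)
U = 2 / 202 = 0.009901
U% = 0.99%

0.99


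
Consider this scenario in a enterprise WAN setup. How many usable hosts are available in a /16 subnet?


Given: subnet mask /16
Host bits = 32 - 16 = 16
Total addresses = 2^16 = 65536
Usable hosts = 65536 - 2 (network + broadcast) = 65534

65534


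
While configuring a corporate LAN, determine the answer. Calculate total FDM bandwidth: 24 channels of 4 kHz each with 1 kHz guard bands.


Given: 24 channels, 4 kHz each, guard = 1 kHz
Channel bandwidth = 24 * 4 = 96 kHz
Guard bands = 23 gaps * 1 kHz = 23 kHz
Total = 96 + 23 = 119 kHz

119


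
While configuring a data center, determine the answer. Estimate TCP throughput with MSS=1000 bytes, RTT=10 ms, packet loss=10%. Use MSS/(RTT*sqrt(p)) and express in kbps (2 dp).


Given: MSS = 1000 bytes, RTT = 10 ms, loss = 10%
RTT in seconds = 10 / 1000 = 0.01
Loss rate = 10% = 0.1
sqrt(loss) = sqrt(0.1) = 0.316227766017
Throughput (bytes/s) = 1000 / (0.01 * 0.316227766017) = 316227.7660
Throughput (kbps) = 316227.7660 * 8 / 1000 = 2529.822128 -> 2529.82 kbps (2 dp)

2529.82


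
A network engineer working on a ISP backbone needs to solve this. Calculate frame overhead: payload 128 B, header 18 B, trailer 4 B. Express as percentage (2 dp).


Given: payload = 128 B, header = 18 B, trailer = 4 B
Overhead bytes = header + trailer = 18 + 4 = 22
Total frame = payload + overhead = 128 + 22 = 150
Overhead % = 22 / 150 * 100 = 14.6667% -> 14.67% (2 dp)

14.67


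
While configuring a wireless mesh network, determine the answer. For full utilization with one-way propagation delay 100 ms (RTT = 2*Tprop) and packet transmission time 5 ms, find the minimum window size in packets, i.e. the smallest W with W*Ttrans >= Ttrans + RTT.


Given: Ttrans = 5 ms, RTT = 200 ms (= 2 * Tprop, Tprop = 100 ms)
Time until first ACK returns = Ttrans + RTT = 5 + 200 = 205 ms
Need W * Ttrans >= Ttrans + RTT  ->  W >= (Ttrans + RTT) / Ttrans
(Ttrans + RTT) / Ttrans = 205 / 5 = 41
W_min = ceil(41) = 41

41


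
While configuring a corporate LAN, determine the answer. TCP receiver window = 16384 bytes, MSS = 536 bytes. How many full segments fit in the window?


Given: RWND = 16384 bytes, MSS = 536 bytes
Full segments = floor(RWND / MSS)
Full segments = floor(16384 / 536)
Full segments = floor(30.5672) = 30

30


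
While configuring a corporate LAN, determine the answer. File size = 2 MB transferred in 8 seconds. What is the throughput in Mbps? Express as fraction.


Given: file = 2 MB, time = 8 s
File in Mb = 2 * 8 = 16 Mb
Throughput = 16 / 8 Mbps
Throughput = 2 Mbps

2


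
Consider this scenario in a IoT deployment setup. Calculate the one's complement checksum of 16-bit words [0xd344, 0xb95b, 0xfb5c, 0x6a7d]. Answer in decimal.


Given words: [0xd344, 0xb95b, 0xfb5c, 0x6a7d]
Step 1: Sum all words
Raw sum = 54084 + 47451 + 64348 + 27261 = 193144
Step 2: Fold carry: (62072 + 2) = 62074
One's complement = ~62074 & 0xFFFF = 3461

3461


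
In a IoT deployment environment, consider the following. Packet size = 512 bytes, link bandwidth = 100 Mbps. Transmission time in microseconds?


Given: packet = 512 bytes, bandwidth = 100 Mbps
Packet in bits = 512 * 8 = 4096 bits
Bandwidth = 100 * 10^6 = 100000000 bps
Time = 4096 / 100000000 seconds
Time in us = 4096 * 10^6 / 100000000 = 40.96

40.96


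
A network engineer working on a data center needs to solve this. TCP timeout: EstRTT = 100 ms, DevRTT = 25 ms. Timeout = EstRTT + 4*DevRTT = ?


Given: EstRTT = 100 ms, DevRTT = 25 ms
Timeout = EstRTT + 4 * DevRTT
4 * DevRTT = 4 * 25 = 100
Timeout = 100 + 100 = 200 ms

200


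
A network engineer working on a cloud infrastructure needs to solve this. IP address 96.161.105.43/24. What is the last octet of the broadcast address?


Given: IP = 96.161.105.43, prefix = /24
Host bits = 32 - 24 = 8
Network last octet = 43 AND mask = 0
Host part size = 2^8 - 1 = 255
Broadcast last octet = 0 OR 255 = 255

255


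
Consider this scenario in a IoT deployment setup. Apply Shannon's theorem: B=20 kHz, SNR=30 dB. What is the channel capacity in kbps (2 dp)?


Given: B = 20 kHz, SNR = 30 dB
SNR linear = 10^(30/10) = 1000
1 + SNR = 1001
log2(1001) = 9.9672262588
C = 20 * 1000 * 9.9672262588 = 199344.5252 bps
C = 199.344525 kbps -> 199.34 kbps (2 dp)

199.34


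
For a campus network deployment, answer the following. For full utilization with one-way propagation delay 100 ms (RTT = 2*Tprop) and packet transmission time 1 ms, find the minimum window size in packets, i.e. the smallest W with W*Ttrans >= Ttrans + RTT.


Given: Ttrans = 1 ms, RTT = 200 ms (= 2 * Tprop, Tprop = 100 ms)
Time until first ACK returns = Ttrans + RTT = 1 + 200 = 201 ms
Need W * Ttrans >= Ttrans + RTT  ->  W >= (Ttrans + RTT) / Ttrans
(Ttrans + RTT) / Ttrans = 201 / 1 = 201
W_min = ceil(201) = 201

201


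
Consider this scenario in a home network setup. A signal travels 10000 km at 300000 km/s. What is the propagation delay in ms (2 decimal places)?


Given: distance = 10000 km, speed = 300000 km/s
Delay = distance / speed = 10000 / 300000 seconds
Delay in ms = 10000 * 1000 / 300000
Delay = 33.3333 ms
Rounded to 2 dp = 33.33 ms

33.33


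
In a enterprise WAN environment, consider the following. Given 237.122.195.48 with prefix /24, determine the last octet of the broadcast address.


Given: IP = 237.122.195.48, prefix = /24
Host bits = 32 - 24 = 8
Network last octet = 48 AND mask = 0
Host part size = 2^8 - 1 = 255
Broadcast last octet = 0 OR 255 = 255

255


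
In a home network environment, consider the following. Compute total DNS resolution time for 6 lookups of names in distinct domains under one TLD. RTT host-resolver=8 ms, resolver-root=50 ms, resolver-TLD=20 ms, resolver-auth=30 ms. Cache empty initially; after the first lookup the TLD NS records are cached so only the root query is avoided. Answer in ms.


Lookup 1 (cold cache): local + root + TLD + auth = 8 + 50 + 20 + 30 = 108 ms
Lookups 2..6 (TLD NS cached -> skip root; new domain -> still ask TLD and auth): local + TLD + auth = 8 + 20 + 30 = 58 ms each
Remaining 5 lookups: 5 * 58 = 290 ms
Total = 108 + 290 = 398 ms

398


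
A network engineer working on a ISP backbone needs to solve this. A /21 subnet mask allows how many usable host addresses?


Given: subnet mask /21
Host bits = 32 - 21 = 11
Total addresses = 2^11 = 2048
Usable hosts = 2048 - 2 (network + broadcast) = 2046

2046


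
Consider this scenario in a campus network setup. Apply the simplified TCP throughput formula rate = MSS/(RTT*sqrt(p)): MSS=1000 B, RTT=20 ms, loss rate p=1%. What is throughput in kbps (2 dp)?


Given: MSS = 1000 bytes, RTT = 20 ms, loss = 1%
RTT in seconds = 20 / 1000 = 0.02
Loss rate = 1% = 0.01
sqrt(loss) = sqrt(0.01) = 0.1
Throughput (bytes/s) = 1000 / (0.02 * 0.1) = 500000.0000
Throughput (kbps) = 500000.0000 * 8 / 1000 = 4000.000000 -> 4000.00 kbps (2 dp)

4000.00


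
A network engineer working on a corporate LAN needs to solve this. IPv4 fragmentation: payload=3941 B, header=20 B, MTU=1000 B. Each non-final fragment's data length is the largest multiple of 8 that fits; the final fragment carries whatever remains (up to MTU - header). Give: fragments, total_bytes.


Max data per non-final fragment = floor((MTU - header)/8)*8 = floor((1000 - 20)/8)*8 = floor(980/8)*8 = 976 B
Final fragment needs no 8-byte alignment: it can carry up to MTU - header = 980 B
Non-final fragments needed = ceil((payload - 980) / 976) = ceil(2961/976) = ceil(3.0338) = 4
Number of fragments = 4 + 1 = 5
Fragment sizes (data): 4 * 976 B + 37 B (last, 37 <= 980 OK)
Total bytes sent = payload + n_frags * header = 3941 + 5*20 = 3941 + 100 = 4041 B

5, 4041


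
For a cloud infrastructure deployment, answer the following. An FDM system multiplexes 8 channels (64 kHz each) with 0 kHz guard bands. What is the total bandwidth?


Given: 8 channels, 64 kHz each, guard = 0 kHz
Channel bandwidth = 8 * 64 = 512 kHz
Guard bands = 7 gaps * 0 kHz = 0 kHz
Total = 512 + 0 = 512 kHz

512


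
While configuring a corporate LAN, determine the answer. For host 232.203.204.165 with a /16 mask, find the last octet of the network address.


Given: IP = 232.203.204.165, prefix = /16
Subnet mask = 255.255.0.0
Last octet of IP: 165
Last octet of mask: 0
Network last octet = 165 AND 0 = 0

0


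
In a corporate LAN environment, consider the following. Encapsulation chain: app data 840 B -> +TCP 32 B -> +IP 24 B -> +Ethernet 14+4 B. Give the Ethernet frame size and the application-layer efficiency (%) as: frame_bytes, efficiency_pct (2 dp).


TCP segment = 840 + 32 = 872 B
IP packet = 872 + 24 = 896 B
Ethernet frame = 896 + 14 + 4 = 914 B
Efficiency = app / frame = 840 / 914 = 0.919037 = 91.9037% -> 91.90% (2 dp)

914, 91.90


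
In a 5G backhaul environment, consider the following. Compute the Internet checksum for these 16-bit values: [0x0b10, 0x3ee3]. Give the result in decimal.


Given words: [0x0b10, 0x3ee3]
Step 1: Sum all words
Raw sum = 2832 + 16099 = 18931
One's complement = ~18931 & 0xFFFF = 46604

46604


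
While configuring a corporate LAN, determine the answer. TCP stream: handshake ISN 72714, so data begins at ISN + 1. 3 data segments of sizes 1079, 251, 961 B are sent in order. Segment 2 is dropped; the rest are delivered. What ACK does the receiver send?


SYN uses sequence number 72714; first data byte = ISN + 1 = 72715.
Segment 1: SEQ = 72715, len = 1079 B, covers [72715, 73793]
Segment 2: SEQ = 73794, len = 251 B, covers [73794, 74044] [LOST]
Segment 3: SEQ = 74045, len = 961 B, covers [74045, 75005]
In-order data received: bytes [72715, 73793] (segments 1..1).
Segment 2 missing -> gap begins at byte 73794; later segments buffered out of order.
Cumulative ACK = next expected in-order byte = 72715 + 1079 = 73794

73794


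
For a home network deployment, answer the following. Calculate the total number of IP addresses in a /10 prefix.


Given: CIDR prefix /10
Host bits = 32 - 10 = 22
Total addresses = 2^22 = 4194304

4194304


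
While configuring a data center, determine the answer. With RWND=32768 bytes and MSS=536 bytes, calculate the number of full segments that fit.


Given: RWND = 32768 bytes, MSS = 536 bytes
Full segments = floor(RWND / MSS)
Full segments = floor(32768 / 536)
Full segments = floor(61.1343) = 61

61


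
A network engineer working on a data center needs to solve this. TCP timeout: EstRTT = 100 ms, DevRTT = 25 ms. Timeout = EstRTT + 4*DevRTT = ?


Given: EstRTT = 100 ms, DevRTT = 25 ms
Timeout = EstRTT + 4 * DevRTT
4 * DevRTT = 4 * 25 = 100
Timeout = 100 + 100 = 200 ms

200


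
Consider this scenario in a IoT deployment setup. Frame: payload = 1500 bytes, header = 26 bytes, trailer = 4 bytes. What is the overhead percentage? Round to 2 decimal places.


Given: payload = 1500 B, header = 26 B, trailer = 4 B
Overhead bytes = header + trailer = 26 + 4 = 30
Total frame = payload + overhead = 1500 + 30 = 1530
Overhead % = 30 / 1530 * 100 = 1.9608% -> 1.96% (2 dp)

1.96


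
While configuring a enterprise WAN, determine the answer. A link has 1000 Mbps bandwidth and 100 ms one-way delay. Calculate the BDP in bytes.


Given: bandwidth = 1000 Mbps, delay = 100 ms
BDP in bits = 1000 * 10^6 * 100 / 1000
BDP in bits = 100000000
BDP in bytes = 100000000 / 8 = 12500000

12500000


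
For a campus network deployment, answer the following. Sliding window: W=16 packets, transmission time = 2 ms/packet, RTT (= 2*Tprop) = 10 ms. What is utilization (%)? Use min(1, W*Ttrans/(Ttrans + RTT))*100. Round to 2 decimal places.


Given: W = 16, Ttrans = 2 ms, RTT = 10 ms (= 2 * Tprop, Tprop = 5 ms)
Cycle time = Ttrans + RTT = 2 + 10 = 12 ms (first packet sent until its ACK returns)
W * Ttrans = 16 * 2 = 32 ms of sending per cycle
W * Ttrans / (Ttrans + RTT) = 32 / 12 = 2.666667
U = min(1, 2.666667) = 1.000000
U% = 100.00%

100.00


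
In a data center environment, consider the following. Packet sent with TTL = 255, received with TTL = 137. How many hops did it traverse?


Given: initial TTL = 255, received TTL = 137
Hops = initial TTL - received TTL
Hops = 255 - 137 = 118

118


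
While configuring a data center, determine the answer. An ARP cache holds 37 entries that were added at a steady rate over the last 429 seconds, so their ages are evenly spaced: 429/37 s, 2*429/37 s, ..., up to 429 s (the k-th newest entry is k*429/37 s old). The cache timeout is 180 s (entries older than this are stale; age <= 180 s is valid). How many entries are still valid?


Ages are k * 429/37 s for k = 1..37 (spacing = 11.5946 s).
Entry k is valid iff k * 429/37 <= 180 iff k <= 37 * 180 / 429 = 15.5245
n_valid = floor(15.5245) = 15
(n_stale = 37 - 15 = 22)

15


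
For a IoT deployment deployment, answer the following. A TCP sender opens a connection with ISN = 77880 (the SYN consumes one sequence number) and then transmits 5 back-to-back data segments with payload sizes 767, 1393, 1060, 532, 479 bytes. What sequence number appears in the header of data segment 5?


The SYN occupies sequence number ISN = 77880, so the first data byte is ISN + 1 = 77881.
SEQ of data segment i = (ISN + 1) + sum of payload sizes of segments 1..i-1.
Segment 1: SEQ = 77881, payload = 767 bytes
Segment 2: SEQ = 78648, payload = 1393 bytes
Segment 3: SEQ = 80041, payload = 1060 bytes
Segment 4: SEQ = 81101, payload = 532 bytes
Segment 5: SEQ = 81633, payload = 479 bytes
SEQ of segment 5 = 77881 + 767 + 1393 + 1060 + 532 = 81633

81633


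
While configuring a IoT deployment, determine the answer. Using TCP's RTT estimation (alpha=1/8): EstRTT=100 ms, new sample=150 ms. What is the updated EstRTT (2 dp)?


Given: EstRTT = 100 ms, SampleRTT = 150 ms, alpha = 1/8
New EstRTT = (1 - alpha) * EstRTT + alpha * SampleRTT
(7/8) * 100 = 87.5
(1/8) * 150 = 18.75
New EstRTT = 87.5 + 18.75 = 106.25 ms -> 106.25 ms (2 dp)

106.25


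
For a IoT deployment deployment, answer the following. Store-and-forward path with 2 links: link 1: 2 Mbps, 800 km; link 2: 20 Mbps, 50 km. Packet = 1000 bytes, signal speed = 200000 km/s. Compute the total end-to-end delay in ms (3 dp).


Packet = 1000 bytes = 8000 bits. Store-and-forward: sum (t_trans + t_prop) per link.
Link 1: t_trans = 8000/(2*10^6) s = 4.0000 ms; t_prop = 800/200000 s = 4.0000 ms; subtotal = 8.0000 ms
Link 2: t_trans = 8000/(20*10^6) s = 0.4000 ms; t_prop = 50/200000 s = 0.2500 ms; subtotal = 0.6500 ms
End-to-end = 8.0000 + 0.6500 = 8.6500 ms -> 8.650 ms (3 dp)

8.650


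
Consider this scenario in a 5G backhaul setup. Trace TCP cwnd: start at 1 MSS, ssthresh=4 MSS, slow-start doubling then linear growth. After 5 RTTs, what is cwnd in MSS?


RTT 0: cwnd = 1 MSS (initial)
RTT 1: cwnd = 2 MSS (slow start, doubled)
RTT 2: cwnd = 4 MSS (slow start, doubled)
RTT 3: cwnd = 5 MSS (congestion avoidance, +1)
RTT 4: cwnd = 6 MSS (congestion avoidance, +1)
RTT 5: cwnd = 7 MSS (congestion avoidance, +1)

7


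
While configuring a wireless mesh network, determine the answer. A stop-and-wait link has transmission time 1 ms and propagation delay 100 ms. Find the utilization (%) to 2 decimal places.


Given: Ttrans = 1 ms, Tprop = 100 ms
RTT = 2 * Tprop = 2 * 100 = 200 ms
U = Ttrans / (Ttrans + RTT)
U = 1 / (1 + 200)
U = 1 / 201 = 0.004975
U% = 0.50%

0.50


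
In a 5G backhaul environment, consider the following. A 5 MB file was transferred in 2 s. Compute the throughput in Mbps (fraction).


Given: file = 5 MB, time = 2 s
File in Mb = 5 * 8 = 40 Mb
Throughput = 40 / 2 Mbps
Throughput = 20 Mbps

20


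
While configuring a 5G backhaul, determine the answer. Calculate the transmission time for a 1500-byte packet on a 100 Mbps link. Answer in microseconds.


Given: packet = 1500 bytes, bandwidth = 100 Mbps
Packet in bits = 1500 * 8 = 12000 bits
Bandwidth = 100 * 10^6 = 100000000 bps
Time = 12000 / 100000000 seconds
Time in us = 12000 * 10^6 / 100000000 = 120

120


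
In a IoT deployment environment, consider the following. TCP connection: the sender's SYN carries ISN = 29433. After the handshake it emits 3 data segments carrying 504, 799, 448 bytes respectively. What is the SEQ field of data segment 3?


The SYN occupies sequence number ISN = 29433, so the first data byte is ISN + 1 = 29434.
SEQ of data segment i = (ISN + 1) + sum of payload sizes of segments 1..i-1.
Segment 1: SEQ = 29434, payload = 504 bytes
Segment 2: SEQ = 29938, payload = 799 bytes
Segment 3: SEQ = 30737, payload = 448 bytes
SEQ of segment 3 = 29434 + 504 + 799 = 30737

30737


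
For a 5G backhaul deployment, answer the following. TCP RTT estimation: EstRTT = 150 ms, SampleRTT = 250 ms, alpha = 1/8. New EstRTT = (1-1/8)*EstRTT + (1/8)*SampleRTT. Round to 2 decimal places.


Given: EstRTT = 150 ms, SampleRTT = 250 ms, alpha = 1/8
New EstRTT = (1 - alpha) * EstRTT + alpha * SampleRTT
(7/8) * 150 = 131.25
(1/8) * 250 = 31.25
New EstRTT = 131.25 + 31.25 = 162.5 ms -> 162.50 ms (2 dp)

162.50


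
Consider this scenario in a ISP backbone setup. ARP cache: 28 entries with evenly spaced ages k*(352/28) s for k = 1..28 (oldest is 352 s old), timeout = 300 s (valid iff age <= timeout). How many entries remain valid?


Ages are k * 352/28 s for k = 1..28 (spacing = 12.5714 s).
Entry k is valid iff k * 352/28 <= 300 iff k <= 28 * 300 / 352 = 23.8636
n_valid = floor(23.8636) = 23
(n_stale = 28 - 23 = 5)

23


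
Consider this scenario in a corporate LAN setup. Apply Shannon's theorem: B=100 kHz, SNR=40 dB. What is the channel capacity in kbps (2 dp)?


Given: B = 100 kHz, SNR = 40 dB
SNR linear = 10^(40/10) = 10000
1 + SNR = 10001
log2(10001) = 13.2878566418
C = 100 * 1000 * 13.2878566418 = 1328785.6642 bps
C = 1328.785664 kbps -> 1328.79 kbps (2 dp)

1328.79


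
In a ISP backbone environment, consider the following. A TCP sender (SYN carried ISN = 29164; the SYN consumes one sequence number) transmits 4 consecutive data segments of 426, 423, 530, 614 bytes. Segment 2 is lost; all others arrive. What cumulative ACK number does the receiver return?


SYN uses sequence number 29164; first data byte = ISN + 1 = 29165.
Segment 1: SEQ = 29165, len = 426 B, covers [29165, 29590]
Segment 2: SEQ = 29591, len = 423 B, covers [29591, 30013] [LOST]
Segment 3: SEQ = 30014, len = 530 B, covers [30014, 30543]
Segment 4: SEQ = 30544, len = 614 B, covers [30544, 31157]
In-order data received: bytes [29165, 29590] (segments 1..1).
Segment 2 missing -> gap begins at byte 29591; later segments buffered out of order.
Cumulative ACK = next expected in-order byte = 29165 + 426 = 29591

29591


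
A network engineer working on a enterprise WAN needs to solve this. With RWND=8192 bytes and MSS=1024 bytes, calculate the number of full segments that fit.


Given: RWND = 8192 bytes, MSS = 1024 bytes
Full segments = floor(RWND / MSS)
Full segments = floor(8192 / 1024)
Full segments = floor(8.0) = 8

8


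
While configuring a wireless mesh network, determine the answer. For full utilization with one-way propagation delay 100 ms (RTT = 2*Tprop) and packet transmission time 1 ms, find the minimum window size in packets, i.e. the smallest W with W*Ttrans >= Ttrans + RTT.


Given: Ttrans = 1 ms, RTT = 200 ms (= 2 * Tprop, Tprop = 100 ms)
Time until first ACK returns = Ttrans + RTT = 1 + 200 = 201 ms
Need W * Ttrans >= Ttrans + RTT  ->  W >= (Ttrans + RTT) / Ttrans
(Ttrans + RTT) / Ttrans = 201 / 1 = 201
W_min = ceil(201) = 201

201


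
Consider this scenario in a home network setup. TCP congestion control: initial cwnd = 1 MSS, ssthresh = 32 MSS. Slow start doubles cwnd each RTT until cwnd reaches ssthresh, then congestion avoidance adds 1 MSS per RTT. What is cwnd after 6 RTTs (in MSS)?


RTT 0: cwnd = 1 MSS (initial)
RTT 1: cwnd = 2 MSS (slow start, doubled)
RTT 2: cwnd = 4 MSS (slow start, doubled)
RTT 3: cwnd = 8 MSS (slow start, doubled)
RTT 4: cwnd = 16 MSS (slow start, doubled)
RTT 5: cwnd = 32 MSS (slow start, doubled)
RTT 6: cwnd = 33 MSS (congestion avoidance, +1)

33


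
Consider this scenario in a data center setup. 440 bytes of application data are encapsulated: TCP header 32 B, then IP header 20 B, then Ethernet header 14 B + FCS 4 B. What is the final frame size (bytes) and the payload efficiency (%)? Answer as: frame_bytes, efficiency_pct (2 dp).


TCP segment = 440 + 32 = 472 B
IP packet = 472 + 20 = 492 B
Ethernet frame = 492 + 14 + 4 = 510 B
Efficiency = app / frame = 440 / 510 = 0.862745 = 86.2745% -> 86.27% (2 dp)

510, 86.27


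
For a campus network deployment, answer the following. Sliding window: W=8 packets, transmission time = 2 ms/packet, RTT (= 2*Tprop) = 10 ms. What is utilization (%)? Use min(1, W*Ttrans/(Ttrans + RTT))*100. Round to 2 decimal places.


Given: W = 8, Ttrans = 2 ms, RTT = 10 ms (= 2 * Tprop, Tprop = 5 ms)
Cycle time = Ttrans + RTT = 2 + 10 = 12 ms (first packet sent until its ACK returns)
W * Ttrans = 8 * 2 = 16 ms of sending per cycle
W * Ttrans / (Ttrans + RTT) = 16 / 12 = 1.333333
U = min(1, 1.333333) = 1.000000
U% = 100.00%

100.00


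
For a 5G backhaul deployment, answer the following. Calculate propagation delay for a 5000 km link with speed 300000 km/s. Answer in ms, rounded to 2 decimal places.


Given: distance = 5000 km, speed = 300000 km/s
Delay = distance / speed = 5000 / 300000 seconds
Delay in ms = 5000 * 1000 / 300000
Delay = 16.6667 ms
Rounded to 2 dp = 16.67 ms

16.67


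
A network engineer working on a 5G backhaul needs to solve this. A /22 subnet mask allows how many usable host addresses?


Given: subnet mask /22
Host bits = 32 - 22 = 10
Total addresses = 2^10 = 1024
Usable hosts = 1024 - 2 (network + broadcast) = 1022

1022


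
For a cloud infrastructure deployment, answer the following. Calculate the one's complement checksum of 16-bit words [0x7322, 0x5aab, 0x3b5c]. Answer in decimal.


Given words: [0x7322, 0x5aab, 0x3b5c]
Step 1: Sum all words
Raw sum = 29474 + 23211 + 15196 = 67881
Step 2: Fold carry: (2345 + 1) = 2346
One's complement = ~2346 & 0xFFFF = 63189

63189


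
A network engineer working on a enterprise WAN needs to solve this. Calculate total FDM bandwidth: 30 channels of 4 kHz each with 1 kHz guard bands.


Given: 30 channels, 4 kHz each, guard = 1 kHz
Channel bandwidth = 30 * 4 = 120 kHz
Guard bands = 29 gaps * 1 kHz = 29 kHz
Total = 120 + 29 = 149 kHz

149


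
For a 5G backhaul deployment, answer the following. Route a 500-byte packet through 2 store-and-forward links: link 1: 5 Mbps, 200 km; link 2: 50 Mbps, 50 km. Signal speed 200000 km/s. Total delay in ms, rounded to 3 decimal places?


Packet = 500 bytes = 4000 bits. Store-and-forward: sum (t_trans + t_prop) per link.
Link 1: t_trans = 4000/(5*10^6) s = 0.8000 ms; t_prop = 200/200000 s = 1.0000 ms; subtotal = 1.8000 ms
Link 2: t_trans = 4000/(50*10^6) s = 0.0800 ms; t_prop = 50/200000 s = 0.2500 ms; subtotal = 0.3300 ms
End-to-end = 1.8000 + 0.3300 = 2.1300 ms -> 2.130 ms (3 dp)

2.130


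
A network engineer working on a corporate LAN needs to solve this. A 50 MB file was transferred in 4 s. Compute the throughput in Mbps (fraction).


Given: file = 50 MB, time = 4 s
File in Mb = 50 * 8 = 400 Mb
Throughput = 400 / 4 Mbps
Throughput = 100 Mbps

100


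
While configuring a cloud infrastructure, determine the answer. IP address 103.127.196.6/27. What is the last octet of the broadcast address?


Given: IP = 103.127.196.6, prefix = /27
Host bits = 32 - 27 = 5
Network last octet = 6 AND mask = 0
Host part size = 2^5 - 1 = 31
Broadcast last octet = 0 OR 31 = 31

31


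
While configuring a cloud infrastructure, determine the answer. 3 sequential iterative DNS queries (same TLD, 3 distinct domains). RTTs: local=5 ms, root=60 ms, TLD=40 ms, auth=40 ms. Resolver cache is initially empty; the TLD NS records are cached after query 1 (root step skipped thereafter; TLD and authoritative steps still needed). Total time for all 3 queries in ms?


Lookup 1 (cold cache): local + root + TLD + auth = 5 + 60 + 40 + 40 = 145 ms
Lookups 2..3 (TLD NS cached -> skip root; new domain -> still ask TLD and auth): local + TLD + auth = 5 + 40 + 40 = 85 ms each
Remaining 2 lookups: 2 * 85 = 170 ms
Total = 145 + 170 = 315 ms

315


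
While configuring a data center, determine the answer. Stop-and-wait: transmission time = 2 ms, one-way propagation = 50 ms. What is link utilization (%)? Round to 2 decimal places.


Given: Ttrans = 2 ms, Tprop = 50 ms
RTT = 2 * Tprop = 2 * 50 = 100 ms
U = Ttrans / (Ttrans + RTT)
U = 2 / (2 + 100)
U = 2 / 102 = 0.019608
U% = 1.96%

1.96


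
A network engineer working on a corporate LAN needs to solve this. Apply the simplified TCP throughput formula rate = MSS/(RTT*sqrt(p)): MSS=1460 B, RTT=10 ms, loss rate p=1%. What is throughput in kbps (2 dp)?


Given: MSS = 1460 bytes, RTT = 10 ms, loss = 1%
RTT in seconds = 10 / 1000 = 0.01
Loss rate = 1% = 0.01
sqrt(loss) = sqrt(0.01) = 0.1
Throughput (bytes/s) = 1460 / (0.01 * 0.1) = 1460000.0000
Throughput (kbps) = 1460000.0000 * 8 / 1000 = 11680.000000 -> 11680.00 kbps (2 dp)

11680.00


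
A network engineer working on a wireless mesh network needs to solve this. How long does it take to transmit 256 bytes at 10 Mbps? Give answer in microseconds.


Given: packet = 256 bytes, bandwidth = 10 Mbps
Packet in bits = 256 * 8 = 2048 bits
Bandwidth = 10 * 10^6 = 10000000 bps
Time = 2048 / 10000000 seconds
Time in us = 2048 * 10^6 / 10000000 = 204.8

204.8


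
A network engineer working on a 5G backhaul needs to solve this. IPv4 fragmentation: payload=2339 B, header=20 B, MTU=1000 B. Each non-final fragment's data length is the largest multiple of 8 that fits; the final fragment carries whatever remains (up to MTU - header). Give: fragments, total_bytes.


Max data per non-final fragment = floor((MTU - header)/8)*8 = floor((1000 - 20)/8)*8 = floor(980/8)*8 = 976 B
Final fragment needs no 8-byte alignment: it can carry up to MTU - header = 980 B
Non-final fragments needed = ceil((payload - 980) / 976) = ceil(1359/976) = ceil(1.3924) = 2
Number of fragments = 2 + 1 = 3
Fragment sizes (data): 2 * 976 B + 387 B (last, 387 <= 980 OK)
Total bytes sent = payload + n_frags * header = 2339 + 3*20 = 2339 + 60 = 2399 B

3, 2399


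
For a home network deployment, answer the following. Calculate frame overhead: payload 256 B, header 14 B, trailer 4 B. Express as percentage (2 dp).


Given: payload = 256 B, header = 14 B, trailer = 4 B
Overhead bytes = header + trailer = 14 + 4 = 18
Total frame = payload + overhead = 256 + 18 = 274
Overhead % = 18 / 274 * 100 = 6.5693% -> 6.57% (2 dp)

6.57


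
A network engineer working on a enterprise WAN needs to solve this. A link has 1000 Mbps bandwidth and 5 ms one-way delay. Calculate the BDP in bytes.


Given: bandwidth = 1000 Mbps, delay = 5 ms
BDP in bits = 1000 * 10^6 * 5 / 1000
BDP in bits = 5000000
BDP in bytes = 5000000 / 8 = 625000

625000


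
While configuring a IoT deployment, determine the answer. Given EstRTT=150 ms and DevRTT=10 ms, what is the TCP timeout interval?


Given: EstRTT = 150 ms, DevRTT = 10 ms
Timeout = EstRTT + 4 * DevRTT
4 * DevRTT = 4 * 10 = 40
Timeout = 150 + 40 = 190 ms

190


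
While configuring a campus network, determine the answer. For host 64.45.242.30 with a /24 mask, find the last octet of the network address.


Given: IP = 64.45.242.30, prefix = /24
Subnet mask = 255.255.255.0
Last octet of IP: 30
Last octet of mask: 0
Network last octet = 30 AND 0 = 0

0


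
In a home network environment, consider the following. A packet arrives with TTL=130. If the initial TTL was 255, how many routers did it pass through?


Given: initial TTL = 255, received TTL = 130
Hops = initial TTL - received TTL
Hops = 255 - 130 = 125

125


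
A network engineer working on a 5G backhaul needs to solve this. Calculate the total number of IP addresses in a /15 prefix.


Given: CIDR prefix /15
Host bits = 32 - 15 = 17
Total addresses = 2^17 = 131072

131072


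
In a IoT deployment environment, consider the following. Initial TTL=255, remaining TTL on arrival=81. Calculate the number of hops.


Given: initial TTL = 255, received TTL = 81
Hops = initial TTL - received TTL
Hops = 255 - 81 = 174

174


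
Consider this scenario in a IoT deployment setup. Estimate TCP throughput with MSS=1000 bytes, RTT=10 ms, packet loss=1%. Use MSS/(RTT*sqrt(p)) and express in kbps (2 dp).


Given: MSS = 1000 bytes, RTT = 10 ms, loss = 1%
RTT in seconds = 10 / 1000 = 0.01
Loss rate = 1% = 0.01
sqrt(loss) = sqrt(0.01) = 0.1
Throughput (bytes/s) = 1000 / (0.01 * 0.1) = 1000000.0000
Throughput (kbps) = 1000000.0000 * 8 / 1000 = 8000.000000 -> 8000.00 kbps (2 dp)

8000.00


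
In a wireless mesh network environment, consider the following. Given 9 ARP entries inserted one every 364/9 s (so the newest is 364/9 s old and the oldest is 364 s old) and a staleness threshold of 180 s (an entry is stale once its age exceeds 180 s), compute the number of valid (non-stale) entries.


Ages are k * 364/9 s for k = 1..9 (spacing = 40.4444 s).
Entry k is valid iff k * 364/9 <= 180 iff k <= 9 * 180 / 364 = 4.4505
n_valid = floor(4.4505) = 4
(n_stale = 9 - 4 = 5)

4


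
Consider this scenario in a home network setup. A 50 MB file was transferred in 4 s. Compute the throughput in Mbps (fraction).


Given: file = 50 MB, time = 4 s
File in Mb = 50 * 8 = 400 Mb
Throughput = 400 / 4 Mbps
Throughput = 100 Mbps

100


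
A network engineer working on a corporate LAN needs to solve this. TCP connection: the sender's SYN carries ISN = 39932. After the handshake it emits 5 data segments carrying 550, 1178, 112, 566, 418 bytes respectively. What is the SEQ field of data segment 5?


The SYN occupies sequence number ISN = 39932, so the first data byte is ISN + 1 = 39933.
SEQ of data segment i = (ISN + 1) + sum of payload sizes of segments 1..i-1.
Segment 1: SEQ = 39933, payload = 550 bytes
Segment 2: SEQ = 40483, payload = 1178 bytes
Segment 3: SEQ = 41661, payload = 112 bytes
Segment 4: SEQ = 41773, payload = 566 bytes
Segment 5: SEQ = 42339, payload = 418 bytes
SEQ of segment 5 = 39933 + 550 + 1178 + 112 + 566 = 42339

42339


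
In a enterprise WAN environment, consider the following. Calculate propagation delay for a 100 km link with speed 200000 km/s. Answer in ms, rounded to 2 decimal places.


Given: distance = 100 km, speed = 200000 km/s
Delay = distance / speed = 100 / 200000 seconds
Delay in ms = 100 * 1000 / 200000
Delay = 0.5000 ms
Rounded to 2 dp = 0.50 ms

0.50


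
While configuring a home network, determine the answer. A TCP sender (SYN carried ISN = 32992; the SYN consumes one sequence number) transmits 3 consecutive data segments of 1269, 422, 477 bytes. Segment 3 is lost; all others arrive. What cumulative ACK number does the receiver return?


SYN uses sequence number 32992; first data byte = ISN + 1 = 32993.
Segment 1: SEQ = 32993, len = 1269 B, covers [32993, 34261]
Segment 2: SEQ = 34262, len = 422 B, covers [34262, 34683]
Segment 3: SEQ = 34684, len = 477 B, covers [34684, 35160] [LOST]
In-order data received: bytes [32993, 34683] (segments 1..2).
Segment 3 missing -> gap begins at byte 34684.
Cumulative ACK = next expected in-order byte = 32993 + 1269 + 422 = 34684

34684
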